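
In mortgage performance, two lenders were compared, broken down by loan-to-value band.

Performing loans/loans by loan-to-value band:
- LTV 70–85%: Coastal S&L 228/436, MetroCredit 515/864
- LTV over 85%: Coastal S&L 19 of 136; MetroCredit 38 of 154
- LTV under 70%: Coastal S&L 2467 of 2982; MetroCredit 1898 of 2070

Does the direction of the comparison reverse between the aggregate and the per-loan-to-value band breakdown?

No

LTV 70–85%: Coastal S&L 228/436 = 52.3%, MetroCredit 515/864 = 59.6% → MetroCredit
LTV over 85%: Coastal S&L 19/136 = 14.0%, MetroCredit 38/154 = 24.7% → MetroCredit
LTV under 70%: Coastal S&L 2467/2982 = 82.7%, MetroCredit 1898/2070 = 91.7% → MetroCredit
Overall: Coastal S&L 2714/3554 = 76.4%, MetroCredit 2451/3088 = 79.4% → MetroCredit
MetroCredit wins overall and in every loan-to-value group — no reversal.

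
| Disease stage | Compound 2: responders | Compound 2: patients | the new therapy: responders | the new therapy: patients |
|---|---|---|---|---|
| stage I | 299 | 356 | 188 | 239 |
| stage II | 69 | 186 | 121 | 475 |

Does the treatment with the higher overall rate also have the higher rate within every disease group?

Yes

Stage I: Compound 2 299/356 = 84.0%, the new therapy 188/239 = 78.7% → Compound 2
Stage II: Compound 2 69/186 = 37.1%, the new therapy 121/475 = 25.5% → Compound 2
Overall: Compound 2 368/542 = 67.9%, the new therapy 309/714 = 43.3% → Compound 2
Compound 2 wins overall and in every disease group — no reversal.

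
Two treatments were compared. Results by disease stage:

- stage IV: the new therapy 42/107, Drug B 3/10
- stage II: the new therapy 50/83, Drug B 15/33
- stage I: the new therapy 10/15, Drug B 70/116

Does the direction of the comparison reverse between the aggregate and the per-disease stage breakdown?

Yes

Stage IV: the new therapy 42/107 = 39.3%, Drug B 3/10 = 30.0% → the new therapy
Stage II: the new therapy 50/83 = 60.2%, Drug B 15/33 = 45.5% → the new therapy
Stage I: the new therapy 10/15 = 66.7%, Drug B 70/116 = 60.3% → the new therapy
Overall: the new therapy 102/205 = 49.8%, Drug B 88/159 = 55.3% → Drug B
The new therapy wins each disease group but Drug B wins overall — the comparison reverses. The new therapy's patients skew toward stage IV, which has a lower base rate.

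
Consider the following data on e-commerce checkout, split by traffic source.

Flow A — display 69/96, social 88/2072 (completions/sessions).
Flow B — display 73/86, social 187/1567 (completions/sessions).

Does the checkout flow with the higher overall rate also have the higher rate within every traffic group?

Yes

Display: Flow A 69/96 = 71.9%, Flow B 73/86 = 84.9% → Flow B
Social: Flow A 88/2072 = 4.2%, Flow B 187/1567 = 11.9% → Flow B
Overall: Flow A 157/2168 = 7.2%, Flow B 260/1653 = 15.7% → Flow B
Flow B wins overall and in every traffic group — no reversal.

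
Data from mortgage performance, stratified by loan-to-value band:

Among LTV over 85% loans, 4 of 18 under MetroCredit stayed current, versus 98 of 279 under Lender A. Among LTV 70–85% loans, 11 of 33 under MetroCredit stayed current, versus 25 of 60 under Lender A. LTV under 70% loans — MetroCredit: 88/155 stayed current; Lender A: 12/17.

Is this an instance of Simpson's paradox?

Yes

LTV over 85%: MetroCredit 4/18 = 22.2%, Lender A 98/279 = 35.1% → Lender A
LTV 70–85%: MetroCredit 11/33 = 33.3%, Lender A 25/60 = 41.7% → Lender A
LTV under 70%: MetroCredit 88/155 = 56.8%, Lender A 12/17 = 70.6% → Lender A
Overall: MetroCredit 103/206 = 50.0%, Lender A 135/356 = 37.9% → MetroCredit
Lender A wins each loan-to-value group but MetroCredit wins overall — the comparison reverses. Lender A's loans skew toward LTV over 85%, which has a lower base rate.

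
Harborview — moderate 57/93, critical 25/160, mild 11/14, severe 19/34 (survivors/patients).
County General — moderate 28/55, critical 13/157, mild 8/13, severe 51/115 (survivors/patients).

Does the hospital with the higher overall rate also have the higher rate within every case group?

Moderate: Harborview 57/93 = 61.3%, County General 28/55 = 50.9% → Harborview
Critical: Harborview 25/160 = 15.6%, County General 13/157 = 8.3% → Harborview
Mild: Harborview 11/14 = 78.6%, County General 8/13 = 61.5% → Harborview
Severe: Harborview 19/34 = 55.9%, County General 51/115 = 44.3% → Harborview
Overall: Harborview 112/301 = 37.2%, County General 100/340 = 29.4% → Harborview
Harborview wins overall and in every case group — no reversal.

Yes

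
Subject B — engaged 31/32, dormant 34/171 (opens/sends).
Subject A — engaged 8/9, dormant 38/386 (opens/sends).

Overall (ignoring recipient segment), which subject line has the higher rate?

Engaged: Subject B 31/32 = 96.9%, Subject A 8/9 = 88.9% → Subject B
Dormant: Subject B 34/171 = 19.9%, Subject A 38/386 = 9.8% → Subject B
Overall: Subject B 65/203 = 32.0%, Subject A 46/395 = 11.6% → Subject B

Subject B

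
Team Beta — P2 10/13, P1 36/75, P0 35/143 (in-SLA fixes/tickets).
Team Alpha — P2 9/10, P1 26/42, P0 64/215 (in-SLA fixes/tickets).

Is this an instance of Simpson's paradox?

P2: Team Beta 10/13 = 76.9%, Team Alpha 9/10 = 90.0% → Team Alpha
P1: Team Beta 36/75 = 48.0%, Team Alpha 26/42 = 61.9% → Team Alpha
P0: Team Beta 35/143 = 24.5%, Team Alpha 64/215 = 29.8% → Team Alpha
Overall: Team Beta 81/231 = 35.1%, Team Alpha 99/267 = 37.1% → Team Alpha
Team Alpha wins overall and in every ticket group — no reversal.

No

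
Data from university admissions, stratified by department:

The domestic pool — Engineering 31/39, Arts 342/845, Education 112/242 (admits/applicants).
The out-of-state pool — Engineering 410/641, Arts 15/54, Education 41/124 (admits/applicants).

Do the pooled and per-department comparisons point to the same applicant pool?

Engineering: the domestic pool 31/39 = 79.5%, the out-of-state pool 410/641 = 64.0% → the domestic pool
Arts: the domestic pool 342/845 = 40.5%, the out-of-state pool 15/54 = 27.8% → the domestic pool
Education: the domestic pool 112/242 = 46.3%, the out-of-state pool 41/124 = 33.1% → the domestic pool
Overall: the domestic pool 485/1126 = 43.1%, the out-of-state pool 466/819 = 56.9% → the out-of-state pool
The domestic pool wins each department group but the out-of-state pool wins overall — the comparison reverses. The domestic pool's applicants skew toward Arts, which has a lower base rate.

No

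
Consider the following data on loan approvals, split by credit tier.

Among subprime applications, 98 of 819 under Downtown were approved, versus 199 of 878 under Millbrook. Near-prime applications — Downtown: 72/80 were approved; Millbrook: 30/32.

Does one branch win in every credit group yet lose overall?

Subprime: Downtown 98/819 = 12.0%, Millbrook 199/878 = 22.7% → Millbrook
Near-prime: Downtown 72/80 = 90.0%, Millbrook 30/32 = 93.8% → Millbrook
Overall: Downtown 170/899 = 18.9%, Millbrook 229/910 = 25.2% → Millbrook
Millbrook wins overall and in every credit group — no reversal.

No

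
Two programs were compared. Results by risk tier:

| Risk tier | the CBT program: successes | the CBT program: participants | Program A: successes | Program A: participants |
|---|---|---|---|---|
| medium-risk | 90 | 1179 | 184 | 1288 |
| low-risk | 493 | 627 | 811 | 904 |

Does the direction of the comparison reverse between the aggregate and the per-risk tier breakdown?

Medium-risk: the CBT program 90/1179 = 7.6%, Program A 184/1288 = 14.3% → Program A
Low-risk: the CBT program 493/627 = 78.6%, Program A 811/904 = 89.7% → Program A
Overall: the CBT program 583/1806 = 32.3%, Program A 995/2192 = 45.4% → Program A
Program A wins overall and in every risk group — no reversal.

No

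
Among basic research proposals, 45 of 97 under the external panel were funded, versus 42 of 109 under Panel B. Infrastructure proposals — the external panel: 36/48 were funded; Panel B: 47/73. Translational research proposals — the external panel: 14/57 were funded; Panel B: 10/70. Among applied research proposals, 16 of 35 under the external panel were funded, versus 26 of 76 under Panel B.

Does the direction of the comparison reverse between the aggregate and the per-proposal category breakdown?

No

Basic research: the external panel 45/97 = 46.4%, Panel B 42/109 = 38.5% → the external panel
Infrastructure: the external panel 36/48 = 75.0%, Panel B 47/73 = 64.4% → the external panel
Translational research: the external panel 14/57 = 24.6%, Panel B 10/70 = 14.3% → the external panel
Applied research: the external panel 16/35 = 45.7%, Panel B 26/76 = 34.2% → the external panel
Overall: the external panel 111/237 = 46.8%, Panel B 125/328 = 38.1% → the external panel
The external panel wins overall and in every proposal group — no reversal.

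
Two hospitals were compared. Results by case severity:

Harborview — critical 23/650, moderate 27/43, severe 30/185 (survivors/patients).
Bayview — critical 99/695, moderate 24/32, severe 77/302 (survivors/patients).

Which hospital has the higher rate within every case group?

Bayview

Critical: Harborview 23/650 = 3.5%, Bayview 99/695 = 14.2% → Bayview
Moderate: Harborview 27/43 = 62.8%, Bayview 24/32 = 75.0% → Bayview
Severe: Harborview 30/185 = 16.2%, Bayview 77/302 = 25.5% → Bayview
Bayview has the higher rate in all 3 groups.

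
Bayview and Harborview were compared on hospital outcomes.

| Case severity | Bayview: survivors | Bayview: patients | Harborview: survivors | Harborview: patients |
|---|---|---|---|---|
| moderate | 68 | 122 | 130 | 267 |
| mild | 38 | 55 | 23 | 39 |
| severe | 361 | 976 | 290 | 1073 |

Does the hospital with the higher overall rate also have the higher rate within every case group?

Moderate: Bayview 68/122 = 55.7%, Harborview 130/267 = 48.7% → Bayview
Mild: Bayview 38/55 = 69.1%, Harborview 23/39 = 59.0% → Bayview
Severe: Bayview 361/976 = 37.0%, Harborview 290/1073 = 27.0% → Bayview
Overall: Bayview 467/1153 = 40.5%, Harborview 443/1379 = 32.1% → Bayview
Bayview wins overall and in every case group — no reversal.

Yes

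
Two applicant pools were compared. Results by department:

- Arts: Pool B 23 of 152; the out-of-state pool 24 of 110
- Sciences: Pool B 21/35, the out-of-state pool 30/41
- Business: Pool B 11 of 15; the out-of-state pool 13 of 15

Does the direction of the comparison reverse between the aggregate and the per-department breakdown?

No

Arts: Pool B 23/152 = 15.1%, the out-of-state pool 24/110 = 21.8% → the out-of-state pool
Sciences: Pool B 21/35 = 60.0%, the out-of-state pool 30/41 = 73.2% → the out-of-state pool
Business: Pool B 11/15 = 73.3%, the out-of-state pool 13/15 = 86.7% → the out-of-state pool
Overall: Pool B 55/202 = 27.2%, the out-of-state pool 67/166 = 40.4% → the out-of-state pool
The out-of-state pool wins overall and in every department group — no reversal.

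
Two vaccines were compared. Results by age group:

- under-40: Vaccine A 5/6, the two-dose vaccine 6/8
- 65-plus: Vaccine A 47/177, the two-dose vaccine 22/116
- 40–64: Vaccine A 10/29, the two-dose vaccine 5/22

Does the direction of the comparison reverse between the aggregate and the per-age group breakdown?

Under-40: Vaccine A 5/6 = 83.3%, the two-dose vaccine 6/8 = 75.0% → Vaccine A
65-plus: Vaccine A 47/177 = 26.6%, the two-dose vaccine 22/116 = 19.0% → Vaccine A
40–64: Vaccine A 10/29 = 34.5%, the two-dose vaccine 5/22 = 22.7% → Vaccine A
Overall: Vaccine A 62/212 = 29.2%, the two-dose vaccine 33/146 = 22.6% → Vaccine A
Vaccine A wins overall and in every age group — no reversal.

No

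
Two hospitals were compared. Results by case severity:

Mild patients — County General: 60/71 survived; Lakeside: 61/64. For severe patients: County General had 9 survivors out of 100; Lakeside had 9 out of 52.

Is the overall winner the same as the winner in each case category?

Mild: County General 60/71 = 84.5%, Lakeside 61/64 = 95.3% → Lakeside
Severe: County General 9/100 = 9.0%, Lakeside 9/52 = 17.3% → Lakeside
Overall: County General 69/171 = 40.4%, Lakeside 70/116 = 60.3% → Lakeside
Lakeside wins overall and in every case group — no reversal.

Yes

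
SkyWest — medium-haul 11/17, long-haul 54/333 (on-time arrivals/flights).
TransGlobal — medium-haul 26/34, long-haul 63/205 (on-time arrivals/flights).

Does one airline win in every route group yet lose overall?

Medium-haul: SkyWest 11/17 = 64.7%, TransGlobal 26/34 = 76.5% → TransGlobal
Long-haul: SkyWest 54/333 = 16.2%, TransGlobal 63/205 = 30.7% → TransGlobal
Overall: SkyWest 65/350 = 18.6%, TransGlobal 89/239 = 37.2% → TransGlobal
TransGlobal wins overall and in every route group — no reversal.

No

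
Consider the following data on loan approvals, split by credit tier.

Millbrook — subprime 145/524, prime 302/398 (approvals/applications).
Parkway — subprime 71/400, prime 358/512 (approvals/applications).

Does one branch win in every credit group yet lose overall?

No

Subprime: Millbrook 145/524 = 27.7%, Parkway 71/400 = 17.8% → Millbrook
Prime: Millbrook 302/398 = 75.9%, Parkway 358/512 = 69.9% → Millbrook
Overall: Millbrook 447/922 = 48.5%, Parkway 429/912 = 47.0% → Millbrook
Millbrook wins overall and in every credit group — no reversal.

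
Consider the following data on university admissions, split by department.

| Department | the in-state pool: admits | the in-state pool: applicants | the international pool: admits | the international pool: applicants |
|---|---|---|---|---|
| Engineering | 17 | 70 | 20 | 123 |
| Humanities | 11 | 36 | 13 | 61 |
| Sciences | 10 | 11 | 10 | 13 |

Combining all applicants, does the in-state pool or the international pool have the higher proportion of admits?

Engineering: the in-state pool 17/70 = 24.3%, the international pool 20/123 = 16.3% → the in-state pool
Humanities: the in-state pool 11/36 = 30.6%, the international pool 13/61 = 21.3% → the in-state pool
Sciences: the in-state pool 10/11 = 90.9%, the international pool 10/13 = 76.9% → the in-state pool
Overall: the in-state pool 38/117 = 32.5%, the international pool 43/197 = 21.8% → the in-state pool

the in-state pool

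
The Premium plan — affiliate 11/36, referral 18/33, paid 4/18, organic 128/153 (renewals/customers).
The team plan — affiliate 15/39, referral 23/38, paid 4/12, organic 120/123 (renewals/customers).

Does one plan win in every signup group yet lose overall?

No

Affiliate: the Premium plan 11/36 = 30.6%, the team plan 15/39 = 38.5% → the team plan
Referral: the Premium plan 18/33 = 54.5%, the team plan 23/38 = 60.5% → the team plan
Paid: the Premium plan 4/18 = 22.2%, the team plan 4/12 = 33.3% → the team plan
Organic: the Premium plan 128/153 = 83.7%, the team plan 120/123 = 97.6% → the team plan
Overall: the Premium plan 161/240 = 67.1%, the team plan 162/212 = 76.4% → the team plan
The team plan wins overall and in every signup group — no reversal.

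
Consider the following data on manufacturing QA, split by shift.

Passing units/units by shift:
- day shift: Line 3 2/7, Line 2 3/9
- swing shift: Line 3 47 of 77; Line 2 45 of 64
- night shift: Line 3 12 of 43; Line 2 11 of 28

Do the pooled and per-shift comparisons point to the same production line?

Yes

Day shift: Line 3 2/7 = 28.6%, Line 2 3/9 = 33.3% → Line 2
Swing shift: Line 3 47/77 = 61.0%, Line 2 45/64 = 70.3% → Line 2
Night shift: Line 3 12/43 = 27.9%, Line 2 11/28 = 39.3% → Line 2
Overall: Line 3 61/127 = 48.0%, Line 2 59/101 = 58.4% → Line 2
Line 2 wins overall and in every shift group — no reversal.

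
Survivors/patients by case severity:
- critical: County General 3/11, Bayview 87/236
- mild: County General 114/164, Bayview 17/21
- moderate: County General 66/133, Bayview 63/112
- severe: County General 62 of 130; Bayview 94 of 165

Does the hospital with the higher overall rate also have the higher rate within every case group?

No

Critical: County General 3/11 = 27.3%, Bayview 87/236 = 36.9% → Bayview
Mild: County General 114/164 = 69.5%, Bayview 17/21 = 81.0% → Bayview
Moderate: County General 66/133 = 49.6%, Bayview 63/112 = 56.2% → Bayview
Severe: County General 62/130 = 47.7%, Bayview 94/165 = 57.0% → Bayview
Overall: County General 245/438 = 55.9%, Bayview 261/534 = 48.9% → County General
Bayview wins each case group but County General wins overall — the comparison reverses. Bayview's patients skew toward critical, which has a lower base rate.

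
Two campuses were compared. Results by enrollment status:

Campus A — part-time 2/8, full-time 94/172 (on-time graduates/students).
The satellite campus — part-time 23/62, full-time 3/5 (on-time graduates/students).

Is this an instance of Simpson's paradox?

Part-time: Campus A 2/8 = 25.0%, the satellite campus 23/62 = 37.1% → the satellite campus
Full-time: Campus A 94/172 = 54.7%, the satellite campus 3/5 = 60.0% → the satellite campus
Overall: Campus A 96/180 = 53.3%, the satellite campus 26/67 = 38.8% → Campus A
The satellite campus wins each enrollment group but Campus A wins overall — the comparison reverses. The satellite campus's students skew toward part-time, which has a lower base rate.

Yes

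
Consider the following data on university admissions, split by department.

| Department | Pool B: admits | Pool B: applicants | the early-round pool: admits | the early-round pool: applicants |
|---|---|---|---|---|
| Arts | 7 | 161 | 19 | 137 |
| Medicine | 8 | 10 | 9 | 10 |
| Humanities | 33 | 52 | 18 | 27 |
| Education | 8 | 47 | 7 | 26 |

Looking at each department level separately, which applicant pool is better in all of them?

the early-round pool

Arts: Pool B 7/161 = 4.3%, the early-round pool 19/137 = 13.9% → the early-round pool
Medicine: Pool B 8/10 = 80.0%, the early-round pool 9/10 = 90.0% → the early-round pool
Humanities: Pool B 33/52 = 63.5%, the early-round pool 18/27 = 66.7% → the early-round pool
Education: Pool B 8/47 = 17.0%, the early-round pool 7/26 = 26.9% → the early-round pool
The early-round pool has the higher rate in all 4 groups.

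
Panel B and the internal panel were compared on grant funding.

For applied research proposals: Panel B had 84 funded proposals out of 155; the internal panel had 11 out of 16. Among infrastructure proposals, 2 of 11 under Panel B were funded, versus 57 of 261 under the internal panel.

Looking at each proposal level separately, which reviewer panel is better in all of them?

Applied research: Panel B 84/155 = 54.2%, the internal panel 11/16 = 68.8% → the internal panel
Infrastructure: Panel B 2/11 = 18.2%, the internal panel 57/261 = 21.8% → the internal panel
The internal panel has the higher rate in both groups.

the internal panel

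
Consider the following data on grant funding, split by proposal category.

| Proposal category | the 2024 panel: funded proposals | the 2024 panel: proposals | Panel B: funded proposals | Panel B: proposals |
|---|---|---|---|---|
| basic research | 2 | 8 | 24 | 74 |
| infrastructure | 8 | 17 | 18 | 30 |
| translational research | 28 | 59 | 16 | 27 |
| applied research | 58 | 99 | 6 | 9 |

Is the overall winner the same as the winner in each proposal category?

No

Basic research: the 2024 panel 2/8 = 25.0%, Panel B 24/74 = 32.4% → Panel B
Infrastructure: the 2024 panel 8/17 = 47.1%, Panel B 18/30 = 60.0% → Panel B
Translational research: the 2024 panel 28/59 = 47.5%, Panel B 16/27 = 59.3% → Panel B
Applied research: the 2024 panel 58/99 = 58.6%, Panel B 6/9 = 66.7% → Panel B
Overall: the 2024 panel 96/183 = 52.5%, Panel B 64/140 = 45.7% → the 2024 panel
Panel B wins each proposal group but the 2024 panel wins overall — the comparison reverses. Panel B's proposals skew toward basic research, which has a lower base rate.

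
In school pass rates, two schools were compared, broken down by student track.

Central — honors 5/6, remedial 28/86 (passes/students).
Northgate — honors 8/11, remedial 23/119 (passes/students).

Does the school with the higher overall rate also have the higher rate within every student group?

Yes

Honors: Central 5/6 = 83.3%, Northgate 8/11 = 72.7% → Central
Remedial: Central 28/86 = 32.6%, Northgate 23/119 = 19.3% → Central
Overall: Central 33/92 = 35.9%, Northgate 31/130 = 23.8% → Central
Central wins overall and in every student group — no reversal.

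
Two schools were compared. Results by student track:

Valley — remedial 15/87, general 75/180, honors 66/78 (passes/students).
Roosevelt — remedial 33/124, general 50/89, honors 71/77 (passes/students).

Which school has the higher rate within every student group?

Remedial: Valley 15/87 = 17.2%, Roosevelt 33/124 = 26.6% → Roosevelt
General: Valley 75/180 = 41.7%, Roosevelt 50/89 = 56.2% → Roosevelt
Honors: Valley 66/78 = 84.6%, Roosevelt 71/77 = 92.2% → Roosevelt
Roosevelt has the higher rate in all 3 groups.

Roosevelt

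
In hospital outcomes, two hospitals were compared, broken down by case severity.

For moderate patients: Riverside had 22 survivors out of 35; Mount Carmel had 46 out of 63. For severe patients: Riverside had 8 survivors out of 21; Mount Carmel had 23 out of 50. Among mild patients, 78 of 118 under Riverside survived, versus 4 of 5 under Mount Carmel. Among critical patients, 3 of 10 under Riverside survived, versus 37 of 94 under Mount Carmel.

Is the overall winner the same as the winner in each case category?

No

Moderate: Riverside 22/35 = 62.9%, Mount Carmel 46/63 = 73.0% → Mount Carmel
Severe: Riverside 8/21 = 38.1%, Mount Carmel 23/50 = 46.0% → Mount Carmel
Mild: Riverside 78/118 = 66.1%, Mount Carmel 4/5 = 80.0% → Mount Carmel
Critical: Riverside 3/10 = 30.0%, Mount Carmel 37/94 = 39.4% → Mount Carmel
Overall: Riverside 111/184 = 60.3%, Mount Carmel 110/212 = 51.9% → Riverside
Mount Carmel wins each case group but Riverside wins overall — the comparison reverses. Mount Carmel's patients skew toward critical, which has a lower base rate.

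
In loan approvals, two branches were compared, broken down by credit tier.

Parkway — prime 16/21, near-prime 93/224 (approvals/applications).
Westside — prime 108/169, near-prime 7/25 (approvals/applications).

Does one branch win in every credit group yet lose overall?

Prime: Parkway 16/21 = 76.2%, Westside 108/169 = 63.9% → Parkway
Near-prime: Parkway 93/224 = 41.5%, Westside 7/25 = 28.0% → Parkway
Overall: Parkway 109/245 = 44.5%, Westside 115/194 = 59.3% → Westside
Parkway wins each credit group but Westside wins overall — the comparison reverses. Parkway's applications skew toward near-prime, which has a lower base rate.

Yes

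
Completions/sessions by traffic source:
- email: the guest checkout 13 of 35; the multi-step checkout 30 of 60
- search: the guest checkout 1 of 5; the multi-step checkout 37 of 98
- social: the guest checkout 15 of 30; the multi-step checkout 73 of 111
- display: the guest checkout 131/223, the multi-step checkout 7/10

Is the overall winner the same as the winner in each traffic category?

Email: the guest checkout 13/35 = 37.1%, the multi-step checkout 30/60 = 50.0% → the multi-step checkout
Search: the guest checkout 1/5 = 20.0%, the multi-step checkout 37/98 = 37.8% → the multi-step checkout
Social: the guest checkout 15/30 = 50.0%, the multi-step checkout 73/111 = 65.8% → the multi-step checkout
Display: the guest checkout 131/223 = 58.7%, the multi-step checkout 7/10 = 70.0% → the multi-step checkout
Overall: the guest checkout 160/293 = 54.6%, the multi-step checkout 147/279 = 52.7% → the guest checkout
The multi-step checkout wins each traffic group but the guest checkout wins overall — the comparison reverses. The multi-step checkout's sessions skew toward search, which has a lower base rate.

No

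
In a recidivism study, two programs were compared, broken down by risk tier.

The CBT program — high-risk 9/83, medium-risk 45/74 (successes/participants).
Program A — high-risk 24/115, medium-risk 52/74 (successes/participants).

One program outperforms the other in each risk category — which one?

Program A

High-risk: the CBT program 9/83 = 10.8%, Program A 24/115 = 20.9% → Program A
Medium-risk: the CBT program 45/74 = 60.8%, Program A 52/74 = 70.3% → Program A
Program A has the higher rate in both groups.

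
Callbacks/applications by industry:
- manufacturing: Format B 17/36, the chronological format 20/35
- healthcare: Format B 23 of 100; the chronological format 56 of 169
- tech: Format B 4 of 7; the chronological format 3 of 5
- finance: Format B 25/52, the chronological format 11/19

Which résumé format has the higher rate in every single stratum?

the chronological format

Manufacturing: Format B 17/36 = 47.2%, the chronological format 20/35 = 57.1% → the chronological format
Healthcare: Format B 23/100 = 23.0%, the chronological format 56/169 = 33.1% → the chronological format
Tech: Format B 4/7 = 57.1%, the chronological format 3/5 = 60.0% → the chronological format
Finance: Format B 25/52 = 48.1%, the chronological format 11/19 = 57.9% → the chronological format
The chronological format has the higher rate in all 4 groups.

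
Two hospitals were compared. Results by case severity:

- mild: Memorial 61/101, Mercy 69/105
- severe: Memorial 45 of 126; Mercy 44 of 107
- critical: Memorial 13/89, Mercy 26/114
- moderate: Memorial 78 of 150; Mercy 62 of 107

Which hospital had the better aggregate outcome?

Mild: Memorial 61/101 = 60.4%, Mercy 69/105 = 65.7% → Mercy
Severe: Memorial 45/126 = 35.7%, Mercy 44/107 = 41.1% → Mercy
Critical: Memorial 13/89 = 14.6%, Mercy 26/114 = 22.8% → Mercy
Moderate: Memorial 78/150 = 52.0%, Mercy 62/107 = 57.9% → Mercy
Overall: Memorial 197/466 = 42.3%, Mercy 201/433 = 46.4% → Mercy

Mercy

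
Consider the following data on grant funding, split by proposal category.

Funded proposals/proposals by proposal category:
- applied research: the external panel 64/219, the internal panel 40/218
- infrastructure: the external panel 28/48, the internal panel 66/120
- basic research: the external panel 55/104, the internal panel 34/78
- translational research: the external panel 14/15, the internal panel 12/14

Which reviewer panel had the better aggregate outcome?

the external panel

Applied research: the external panel 64/219 = 29.2%, the internal panel 40/218 = 18.3% → the external panel
Infrastructure: the external panel 28/48 = 58.3%, the internal panel 66/120 = 55.0% → the external panel
Basic research: the external panel 55/104 = 52.9%, the internal panel 34/78 = 43.6% → the external panel
Translational research: the external panel 14/15 = 93.3%, the internal panel 12/14 = 85.7% → the external panel
Overall: the external panel 161/386 = 41.7%, the internal panel 152/430 = 35.3% → the external panel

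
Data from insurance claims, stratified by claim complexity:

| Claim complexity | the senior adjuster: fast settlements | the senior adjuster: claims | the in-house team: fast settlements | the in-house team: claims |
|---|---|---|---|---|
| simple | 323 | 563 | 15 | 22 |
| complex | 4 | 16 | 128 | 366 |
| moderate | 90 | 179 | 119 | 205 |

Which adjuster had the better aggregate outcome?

the senior adjuster

Simple: the senior adjuster 323/563 = 57.4%, the in-house team 15/22 = 68.2% → the in-house team
Complex: the senior adjuster 4/16 = 25.0%, the in-house team 128/366 = 35.0% → the in-house team
Moderate: the senior adjuster 90/179 = 50.3%, the in-house team 119/205 = 58.0% → the in-house team
Overall: the senior adjuster 417/758 = 55.0%, the in-house team 262/593 = 44.2% → the senior adjuster
(The in-house team wins every claim group but the senior adjuster wins overall — the in-house team's claims skew toward the low-rate complex group.)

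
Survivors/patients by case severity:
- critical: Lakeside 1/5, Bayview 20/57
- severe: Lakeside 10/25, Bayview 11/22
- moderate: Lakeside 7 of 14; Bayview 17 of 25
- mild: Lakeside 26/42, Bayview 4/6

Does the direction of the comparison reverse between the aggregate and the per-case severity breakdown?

Critical: Lakeside 1/5 = 20.0%, Bayview 20/57 = 35.1% → Bayview
Severe: Lakeside 10/25 = 40.0%, Bayview 11/22 = 50.0% → Bayview
Moderate: Lakeside 7/14 = 50.0%, Bayview 17/25 = 68.0% → Bayview
Mild: Lakeside 26/42 = 61.9%, Bayview 4/6 = 66.7% → Bayview
Overall: Lakeside 44/86 = 51.2%, Bayview 52/110 = 47.3% → Lakeside
Bayview wins each case group but Lakeside wins overall — the comparison reverses. Bayview's patients skew toward critical, which has a lower base rate.

Yes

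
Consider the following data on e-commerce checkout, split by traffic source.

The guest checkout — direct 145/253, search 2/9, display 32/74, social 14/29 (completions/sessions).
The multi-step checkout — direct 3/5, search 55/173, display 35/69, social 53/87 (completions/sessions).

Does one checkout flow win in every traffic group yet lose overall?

Yes

Direct: the guest checkout 145/253 = 57.3%, the multi-step checkout 3/5 = 60.0% → the multi-step checkout
Search: the guest checkout 2/9 = 22.2%, the multi-step checkout 55/173 = 31.8% → the multi-step checkout
Display: the guest checkout 32/74 = 43.2%, the multi-step checkout 35/69 = 50.7% → the multi-step checkout
Social: the guest checkout 14/29 = 48.3%, the multi-step checkout 53/87 = 60.9% → the multi-step checkout
Overall: the guest checkout 193/365 = 52.9%, the multi-step checkout 146/334 = 43.7% → the guest checkout
The multi-step checkout wins each traffic group but the guest checkout wins overall — the comparison reverses. The multi-step checkout's sessions skew toward search, which has a lower base rate.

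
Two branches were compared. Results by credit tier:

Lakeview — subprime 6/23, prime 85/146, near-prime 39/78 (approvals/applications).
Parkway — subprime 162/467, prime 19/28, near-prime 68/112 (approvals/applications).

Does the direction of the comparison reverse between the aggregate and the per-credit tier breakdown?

Yes

Subprime: Lakeview 6/23 = 26.1%, Parkway 162/467 = 34.7% → Parkway
Prime: Lakeview 85/146 = 58.2%, Parkway 19/28 = 67.9% → Parkway
Near-prime: Lakeview 39/78 = 50.0%, Parkway 68/112 = 60.7% → Parkway
Overall: Lakeview 130/247 = 52.6%, Parkway 249/607 = 41.0% → Lakeview
Parkway wins each credit group but Lakeview wins overall — the comparison reverses. Parkway's applications skew toward subprime, which has a lower base rate.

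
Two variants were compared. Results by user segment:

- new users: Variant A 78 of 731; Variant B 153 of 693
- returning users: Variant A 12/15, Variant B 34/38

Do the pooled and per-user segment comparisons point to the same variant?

Yes

New users: Variant A 78/731 = 10.7%, Variant B 153/693 = 22.1% → Variant B
Returning users: Variant A 12/15 = 80.0%, Variant B 34/38 = 89.5% → Variant B
Overall: Variant A 90/746 = 12.1%, Variant B 187/731 = 25.6% → Variant B
Variant B wins overall and in every user group — no reversal.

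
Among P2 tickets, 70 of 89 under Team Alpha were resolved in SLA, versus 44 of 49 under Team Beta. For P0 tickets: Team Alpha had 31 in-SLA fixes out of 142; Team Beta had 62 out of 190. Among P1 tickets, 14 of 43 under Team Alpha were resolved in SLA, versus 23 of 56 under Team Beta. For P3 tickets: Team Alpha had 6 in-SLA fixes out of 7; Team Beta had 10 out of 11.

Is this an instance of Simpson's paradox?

P2: Team Alpha 70/89 = 78.7%, Team Beta 44/49 = 89.8% → Team Beta
P0: Team Alpha 31/142 = 21.8%, Team Beta 62/190 = 32.6% → Team Beta
P1: Team Alpha 14/43 = 32.6%, Team Beta 23/56 = 41.1% → Team Beta
P3: Team Alpha 6/7 = 85.7%, Team Beta 10/11 = 90.9% → Team Beta
Overall: Team Alpha 121/281 = 43.1%, Team Beta 139/306 = 45.4% → Team Beta
Team Beta wins overall and in every ticket group — no reversal.

No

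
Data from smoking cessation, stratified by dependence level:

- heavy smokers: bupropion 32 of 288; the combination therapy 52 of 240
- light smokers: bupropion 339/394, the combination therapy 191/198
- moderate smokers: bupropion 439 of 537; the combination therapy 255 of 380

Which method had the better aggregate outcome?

Heavy smokers: bupropion 32/288 = 11.1%, the combination therapy 52/240 = 21.7% → the combination therapy
Light smokers: bupropion 339/394 = 86.0%, the combination therapy 191/198 = 96.5% → the combination therapy
Moderate smokers: bupropion 439/537 = 81.8%, the combination therapy 255/380 = 67.1% → bupropion
Overall: bupropion 810/1219 = 66.4%, the combination therapy 498/818 = 60.9% → bupropion
(Neither sweeps every dependence group, but bupropion has the higher pooled rate.)

bupropion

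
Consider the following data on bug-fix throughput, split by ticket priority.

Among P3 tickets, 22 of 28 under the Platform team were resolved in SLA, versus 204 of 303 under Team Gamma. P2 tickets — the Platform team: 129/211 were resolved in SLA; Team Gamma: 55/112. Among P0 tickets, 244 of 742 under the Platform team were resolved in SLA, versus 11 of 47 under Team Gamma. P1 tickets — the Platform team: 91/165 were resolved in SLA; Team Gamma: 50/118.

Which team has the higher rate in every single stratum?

P3: the Platform team 22/28 = 78.6%, Team Gamma 204/303 = 67.3% → the Platform team
P2: the Platform team 129/211 = 61.1%, Team Gamma 55/112 = 49.1% → the Platform team
P0: the Platform team 244/742 = 32.9%, Team Gamma 11/47 = 23.4% → the Platform team
P1: the Platform team 91/165 = 55.2%, Team Gamma 50/118 = 42.4% → the Platform team
The Platform team has the higher rate in all 4 groups.

the Platform team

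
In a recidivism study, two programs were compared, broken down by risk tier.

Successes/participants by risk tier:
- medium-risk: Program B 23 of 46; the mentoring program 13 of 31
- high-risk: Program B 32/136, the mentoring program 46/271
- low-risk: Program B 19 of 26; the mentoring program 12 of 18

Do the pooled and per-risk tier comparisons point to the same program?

Yes

Medium-risk: Program B 23/46 = 50.0%, the mentoring program 13/31 = 41.9% → Program B
High-risk: Program B 32/136 = 23.5%, the mentoring program 46/271 = 17.0% → Program B
Low-risk: Program B 19/26 = 73.1%, the mentoring program 12/18 = 66.7% → Program B
Overall: Program B 74/208 = 35.6%, the mentoring program 71/320 = 22.2% → Program B
Program B wins overall and in every risk group — no reversal.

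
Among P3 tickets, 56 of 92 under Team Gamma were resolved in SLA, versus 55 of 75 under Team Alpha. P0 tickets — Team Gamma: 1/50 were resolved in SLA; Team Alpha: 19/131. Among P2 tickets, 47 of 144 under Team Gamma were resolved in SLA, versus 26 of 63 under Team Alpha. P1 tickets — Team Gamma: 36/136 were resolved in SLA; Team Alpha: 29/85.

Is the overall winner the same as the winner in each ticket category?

Yes

P3: Team Gamma 56/92 = 60.9%, Team Alpha 55/75 = 73.3% → Team Alpha
P0: Team Gamma 1/50 = 2.0%, Team Alpha 19/131 = 14.5% → Team Alpha
P2: Team Gamma 47/144 = 32.6%, Team Alpha 26/63 = 41.3% → Team Alpha
P1: Team Gamma 36/136 = 26.5%, Team Alpha 29/85 = 34.1% → Team Alpha
Overall: Team Gamma 140/422 = 33.2%, Team Alpha 129/354 = 36.4% → Team Alpha
Team Alpha wins overall and in every ticket group — no reversal.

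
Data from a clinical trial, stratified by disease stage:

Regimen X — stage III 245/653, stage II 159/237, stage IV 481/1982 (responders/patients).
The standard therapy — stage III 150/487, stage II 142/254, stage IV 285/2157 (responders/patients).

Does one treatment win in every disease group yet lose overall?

Stage III: Regimen X 245/653 = 37.5%, the standard therapy 150/487 = 30.8% → Regimen X
Stage II: Regimen X 159/237 = 67.1%, the standard therapy 142/254 = 55.9% → Regimen X
Stage IV: Regimen X 481/1982 = 24.3%, the standard therapy 285/2157 = 13.2% → Regimen X
Overall: Regimen X 885/2872 = 30.8%, the standard therapy 577/2898 = 19.9% → Regimen X
Regimen X wins overall and in every disease group — no reversal.

No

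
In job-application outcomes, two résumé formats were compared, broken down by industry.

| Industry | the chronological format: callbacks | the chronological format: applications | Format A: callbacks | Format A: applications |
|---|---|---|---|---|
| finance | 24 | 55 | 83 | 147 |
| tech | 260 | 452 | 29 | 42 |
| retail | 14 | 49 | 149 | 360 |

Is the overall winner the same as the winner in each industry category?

No

Finance: the chronological format 24/55 = 43.6%, Format A 83/147 = 56.5% → Format A
Tech: the chronological format 260/452 = 57.5%, Format A 29/42 = 69.0% → Format A
Retail: the chronological format 14/49 = 28.6%, Format A 149/360 = 41.4% → Format A
Overall: the chronological format 298/556 = 53.6%, Format A 261/549 = 47.5% → the chronological format
Format A wins each industry group but the chronological format wins overall — the comparison reverses. Format A's applications skew toward retail, which has a lower base rate.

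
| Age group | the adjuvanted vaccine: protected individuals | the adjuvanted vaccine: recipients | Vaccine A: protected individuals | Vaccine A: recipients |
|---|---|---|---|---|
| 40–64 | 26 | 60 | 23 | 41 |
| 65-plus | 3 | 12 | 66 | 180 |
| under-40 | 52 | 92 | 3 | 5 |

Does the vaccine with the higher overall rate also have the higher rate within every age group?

No

40–64: the adjuvanted vaccine 26/60 = 43.3%, Vaccine A 23/41 = 56.1% → Vaccine A
65-plus: the adjuvanted vaccine 3/12 = 25.0%, Vaccine A 66/180 = 36.7% → Vaccine A
Under-40: the adjuvanted vaccine 52/92 = 56.5%, Vaccine A 3/5 = 60.0% → Vaccine A
Overall: the adjuvanted vaccine 81/164 = 49.4%, Vaccine A 92/226 = 40.7% → the adjuvanted vaccine
Vaccine A wins each age group but the adjuvanted vaccine wins overall — the comparison reverses. Vaccine A's recipients skew toward 65-plus, which has a lower base rate.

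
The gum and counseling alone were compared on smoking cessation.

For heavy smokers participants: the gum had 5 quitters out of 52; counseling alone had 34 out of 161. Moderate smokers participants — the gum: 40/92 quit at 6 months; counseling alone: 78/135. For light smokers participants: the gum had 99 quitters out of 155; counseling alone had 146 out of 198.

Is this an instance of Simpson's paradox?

No

Heavy smokers: the gum 5/52 = 9.6%, counseling alone 34/161 = 21.1% → counseling alone
Moderate smokers: the gum 40/92 = 43.5%, counseling alone 78/135 = 57.8% → counseling alone
Light smokers: the gum 99/155 = 63.9%, counseling alone 146/198 = 73.7% → counseling alone
Overall: the gum 144/299 = 48.2%, counseling alone 258/494 = 52.2% → counseling alone
Counseling alone wins overall and in every dependence group — no reversal.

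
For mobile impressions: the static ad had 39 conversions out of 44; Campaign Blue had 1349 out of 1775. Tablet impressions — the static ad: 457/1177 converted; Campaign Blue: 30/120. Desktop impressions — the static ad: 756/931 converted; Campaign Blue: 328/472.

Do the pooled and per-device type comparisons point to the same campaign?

Mobile: the static ad 39/44 = 88.6%, Campaign Blue 1349/1775 = 76.0% → the static ad
Tablet: the static ad 457/1177 = 38.8%, Campaign Blue 30/120 = 25.0% → the static ad
Desktop: the static ad 756/931 = 81.2%, Campaign Blue 328/472 = 69.5% → the static ad
Overall: the static ad 1252/2152 = 58.2%, Campaign Blue 1707/2367 = 72.1% → Campaign Blue
The static ad wins each device group but Campaign Blue wins overall — the comparison reverses. The static ad's impressions skew toward tablet, which has a lower base rate.

No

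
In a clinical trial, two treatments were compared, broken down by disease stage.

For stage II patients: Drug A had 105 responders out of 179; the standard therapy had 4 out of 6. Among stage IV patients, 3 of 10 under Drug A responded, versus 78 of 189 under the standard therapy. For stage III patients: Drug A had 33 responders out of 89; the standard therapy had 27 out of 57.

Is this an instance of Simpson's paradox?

Yes

Stage II: Drug A 105/179 = 58.7%, the standard therapy 4/6 = 66.7% → the standard therapy
Stage IV: Drug A 3/10 = 30.0%, the standard therapy 78/189 = 41.3% → the standard therapy
Stage III: Drug A 33/89 = 37.1%, the standard therapy 27/57 = 47.4% → the standard therapy
Overall: Drug A 141/278 = 50.7%, the standard therapy 109/252 = 43.3% → Drug A
The standard therapy wins each disease group but Drug A wins overall — the comparison reverses. The standard therapy's patients skew toward stage IV, which has a lower base rate.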